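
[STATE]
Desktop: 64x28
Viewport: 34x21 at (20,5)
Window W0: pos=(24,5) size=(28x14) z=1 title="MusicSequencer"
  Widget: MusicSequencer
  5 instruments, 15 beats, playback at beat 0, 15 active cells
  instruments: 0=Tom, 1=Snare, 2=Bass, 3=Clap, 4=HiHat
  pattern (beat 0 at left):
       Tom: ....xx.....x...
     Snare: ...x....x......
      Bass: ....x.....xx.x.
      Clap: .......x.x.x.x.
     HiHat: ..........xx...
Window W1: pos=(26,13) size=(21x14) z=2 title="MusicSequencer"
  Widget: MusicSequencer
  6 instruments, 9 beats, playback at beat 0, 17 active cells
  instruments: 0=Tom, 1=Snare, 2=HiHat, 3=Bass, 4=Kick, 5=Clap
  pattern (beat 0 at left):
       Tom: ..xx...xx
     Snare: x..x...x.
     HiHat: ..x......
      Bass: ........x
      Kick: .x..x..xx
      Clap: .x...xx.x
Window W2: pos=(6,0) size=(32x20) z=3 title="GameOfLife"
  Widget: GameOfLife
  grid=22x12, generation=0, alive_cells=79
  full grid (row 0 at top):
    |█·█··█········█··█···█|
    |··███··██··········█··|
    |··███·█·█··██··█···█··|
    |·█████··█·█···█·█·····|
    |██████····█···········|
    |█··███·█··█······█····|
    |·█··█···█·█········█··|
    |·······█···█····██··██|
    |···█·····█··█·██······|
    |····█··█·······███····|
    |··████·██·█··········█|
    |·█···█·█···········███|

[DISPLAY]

······█··        ┃━━━━━━━━━━━━━┓  
··█···█··        ┃er           ┃  
·█·█·····        ┃─────────────┨  
·········        ┃78901234     ┃  
····█····        ┃····█···     ┃  
······█··        ┃·█······     ┃  
···██··██        ┃···██·█·     ┃  
·██······        ┃█·█·█·█·     ┃  
··███····        ┃━━━━━━━━┓    ┃  
········█        ┃ncer    ┃    ┃  
······███        ┃────────┨    ┃  
                 ┃5678    ┃    ┃  
                 ┃··██    ┃    ┃  
                 ┃··█·    ┃━━━━┛  
━━━━━━━━━━━━━━━━━┛····    ┃       
      ┃  Bass········█    ┃       
      ┃  Kick·█··█··██    ┃       
      ┃  Clap·█···██·█    ┃       
      ┃                   ┃       
      ┃                   ┃       
      ┃                   ┃       


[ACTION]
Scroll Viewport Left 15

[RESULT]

 ┃··███··██··········█··        ┃━
 ┃··███·█·█··██··█···█··        ┃e
 ┃·█████··█·█···█·█·····        ┃─
 ┃██████····█···········        ┃7
 ┃█··███·█··█······█····        ┃·
 ┃·█··█···█·█········█··        ┃·
 ┃·······█···█····██··██        ┃·
 ┃···█·····█··█·██······        ┃█
 ┃····█··█·······███····        ┃━
 ┃··████·██·█··········█        ┃n
 ┃·█···█·█···········███        ┃─
 ┃                              ┃5
 ┃                              ┃·
 ┃                              ┃·
 ┗━━━━━━━━━━━━━━━━━━━━━━━━━━━━━━┛·
                     ┃  Bass······
                     ┃  Kick·█··█·
                     ┃  Clap·█···█
                     ┃            
                     ┃            
                     ┃            


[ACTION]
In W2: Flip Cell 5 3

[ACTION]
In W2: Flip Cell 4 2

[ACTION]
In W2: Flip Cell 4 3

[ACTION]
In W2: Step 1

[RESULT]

 ┃······███·········█·█·        ┃━
 ┃······█·█··█···█······        ┃e
 ┃█·····██··█····█······        ┃─
 ┃█·········██··········        ┃7
 ┃█··█··█···██··········        ┃·
 ┃····████████····███·█·        ┃·
 ┃········████···██···█·        ┃·
 ┃········█·····█·······        ┃█
 ┃··█··███·█····███·····        ┃━
 ┃··██·█·██·······█····█        ┃n
 ┃··██·█·██···········██        ┃─
 ┃                              ┃5
 ┃                              ┃·
 ┃                              ┃·
 ┗━━━━━━━━━━━━━━━━━━━━━━━━━━━━━━┛·
                     ┃  Bass······
                     ┃  Kick·█··█·
                     ┃  Clap·█···█
                     ┃            
                     ┃            
                     ┃            


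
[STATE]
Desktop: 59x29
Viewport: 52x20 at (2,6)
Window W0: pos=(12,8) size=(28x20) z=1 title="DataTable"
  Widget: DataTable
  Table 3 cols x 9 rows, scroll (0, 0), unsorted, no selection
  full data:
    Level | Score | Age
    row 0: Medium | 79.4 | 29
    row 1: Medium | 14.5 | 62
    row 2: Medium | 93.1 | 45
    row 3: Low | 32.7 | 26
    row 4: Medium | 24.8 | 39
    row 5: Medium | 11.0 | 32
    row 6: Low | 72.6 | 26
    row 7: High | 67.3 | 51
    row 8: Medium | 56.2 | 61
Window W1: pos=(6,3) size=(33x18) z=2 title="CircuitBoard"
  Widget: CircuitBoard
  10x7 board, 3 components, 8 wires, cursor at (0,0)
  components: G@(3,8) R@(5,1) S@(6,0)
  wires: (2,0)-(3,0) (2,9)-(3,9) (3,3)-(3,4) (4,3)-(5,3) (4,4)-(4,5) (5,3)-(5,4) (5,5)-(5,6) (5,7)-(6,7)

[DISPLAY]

    ┃   0 1 2 3 4 5 6 7 8 9         ┃               
    ┃0  [.]                         ┃               
    ┃                               ┃┓              
    ┃1                              ┃┃              
    ┃                               ┃┨              
    ┃2   ·                          ┃┃              
    ┃    │                          ┃┃              
    ┃3   ·           · ─ ·          ┃┃              
    ┃                               ┃┃              
    ┃4               ·   · ─ ·      ┃┃              
    ┃                │              ┃┃              
    ┃5       R       · ─ ·   · ─ ·  ┃┃              
    ┃                               ┃┃              
    ┃6   S                          ┃┃              
    ┗━━━━━━━━━━━━━━━━━━━━━━━━━━━━━━━┛┃              
          ┃Medium│56.2 │61           ┃              
          ┃                          ┃              
          ┃                          ┃              
          ┃                          ┃              
          ┃                          ┃              


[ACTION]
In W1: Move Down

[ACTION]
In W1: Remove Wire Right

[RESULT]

    ┃   0 1 2 3 4 5 6 7 8 9         ┃               
    ┃0                              ┃               
    ┃                               ┃┓              
    ┃1  [.]                         ┃┃              
    ┃                               ┃┨              
    ┃2   ·                          ┃┃              
    ┃    │                          ┃┃              
    ┃3   ·           · ─ ·          ┃┃              
    ┃                               ┃┃              
    ┃4               ·   · ─ ·      ┃┃              
    ┃                │              ┃┃              
    ┃5       R       · ─ ·   · ─ ·  ┃┃              
    ┃                               ┃┃              
    ┃6   S                          ┃┃              
    ┗━━━━━━━━━━━━━━━━━━━━━━━━━━━━━━━┛┃              
          ┃Medium│56.2 │61           ┃              
          ┃                          ┃              
          ┃                          ┃              
          ┃                          ┃              
          ┃                          ┃              


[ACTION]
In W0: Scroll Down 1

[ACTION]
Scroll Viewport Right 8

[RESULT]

   0 1 2 3 4 5 6 7 8 9         ┃                    
0                              ┃                    
                               ┃┓                   
1  [.]                         ┃┃                   
                               ┃┨                   
2   ·                          ┃┃                   
    │                          ┃┃                   
3   ·           · ─ ·          ┃┃                   
                               ┃┃                   
4               ·   · ─ ·      ┃┃                   
                │              ┃┃                   
5       R       · ─ ·   · ─ ·  ┃┃                   
                               ┃┃                   
6   S                          ┃┃                   
━━━━━━━━━━━━━━━━━━━━━━━━━━━━━━━┛┃                   
     ┃Medium│56.2 │61           ┃                   
     ┃                          ┃                   
     ┃                          ┃                   
     ┃                          ┃                   
     ┃                          ┃                   


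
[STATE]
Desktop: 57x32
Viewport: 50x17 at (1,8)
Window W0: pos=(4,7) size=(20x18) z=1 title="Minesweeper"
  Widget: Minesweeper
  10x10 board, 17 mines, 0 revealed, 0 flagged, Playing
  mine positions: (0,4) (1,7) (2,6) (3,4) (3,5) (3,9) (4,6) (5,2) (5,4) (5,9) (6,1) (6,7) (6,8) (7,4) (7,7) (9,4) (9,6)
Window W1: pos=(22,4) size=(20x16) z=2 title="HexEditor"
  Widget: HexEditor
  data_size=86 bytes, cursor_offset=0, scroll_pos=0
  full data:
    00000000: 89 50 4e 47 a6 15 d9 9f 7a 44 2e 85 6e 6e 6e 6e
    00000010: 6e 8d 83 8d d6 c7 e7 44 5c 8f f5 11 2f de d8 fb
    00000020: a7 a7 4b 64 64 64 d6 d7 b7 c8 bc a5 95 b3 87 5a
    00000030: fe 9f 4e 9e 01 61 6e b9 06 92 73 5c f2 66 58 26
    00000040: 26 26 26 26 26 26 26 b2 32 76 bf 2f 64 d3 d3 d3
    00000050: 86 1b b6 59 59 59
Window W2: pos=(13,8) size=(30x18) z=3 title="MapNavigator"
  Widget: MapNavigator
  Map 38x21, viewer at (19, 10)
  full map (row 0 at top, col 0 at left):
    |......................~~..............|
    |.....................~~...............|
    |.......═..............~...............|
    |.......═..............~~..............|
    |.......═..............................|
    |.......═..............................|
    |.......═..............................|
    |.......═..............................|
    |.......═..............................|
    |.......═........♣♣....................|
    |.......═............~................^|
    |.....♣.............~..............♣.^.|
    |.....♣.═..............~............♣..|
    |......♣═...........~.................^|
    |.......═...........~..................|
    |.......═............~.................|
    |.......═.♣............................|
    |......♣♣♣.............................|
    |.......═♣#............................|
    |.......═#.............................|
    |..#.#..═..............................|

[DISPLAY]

   ┃ Mineswe┏━━━━━━━━━━━━━━━━━━━━━━━━━━━━┓        
   ┠────────┃ MapNavigator               ┃        
   ┃■■■■■■■■┠────────────────────────────┨        
   ┃■■■■■■■■┃..═..............~~.........┃        
   ┃■■■■■■■■┃..═.........................┃        
   ┃■■■■■■■■┃..═.........................┃        
   ┃■■■■■■■■┃..═.........................┃        
   ┃■■■■■■■■┃..═.........................┃        
   ┃■■■■■■■■┃..═.........................┃        
   ┃■■■■■■■■┃..═........♣♣...............┃        
   ┃■■■■■■■■┃..═...........@~............┃        
   ┃■■■■■■■■┃♣.............~.............┃        
   ┃        ┃♣.═..............~..........┃        
   ┃        ┃.♣═...........~.............┃        
   ┃        ┃..═...........~.............┃        
   ┃        ┃..═............~............┃        
   ┗━━━━━━━━┃..═.♣.......................┃        


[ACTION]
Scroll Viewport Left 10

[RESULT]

    ┃ Mineswe┏━━━━━━━━━━━━━━━━━━━━━━━━━━━━┓       
    ┠────────┃ MapNavigator               ┃       
    ┃■■■■■■■■┠────────────────────────────┨       
    ┃■■■■■■■■┃..═..............~~.........┃       
    ┃■■■■■■■■┃..═.........................┃       
    ┃■■■■■■■■┃..═.........................┃       
    ┃■■■■■■■■┃..═.........................┃       
    ┃■■■■■■■■┃..═.........................┃       
    ┃■■■■■■■■┃..═.........................┃       
    ┃■■■■■■■■┃..═........♣♣...............┃       
    ┃■■■■■■■■┃..═...........@~............┃       
    ┃■■■■■■■■┃♣.............~.............┃       
    ┃        ┃♣.═..............~..........┃       
    ┃        ┃.♣═...........~.............┃       
    ┃        ┃..═...........~.............┃       
    ┃        ┃..═............~............┃       
    ┗━━━━━━━━┃..═.♣.......................┃       


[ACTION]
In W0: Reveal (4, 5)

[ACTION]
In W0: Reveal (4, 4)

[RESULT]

    ┃ Mineswe┏━━━━━━━━━━━━━━━━━━━━━━━━━━━━┓       
    ┠────────┃ MapNavigator               ┃       
    ┃■■■■■■■■┠────────────────────────────┨       
    ┃■■■■■■■■┃..═..............~~.........┃       
    ┃■■■■■■■■┃..═.........................┃       
    ┃■■■■■■■■┃..═.........................┃       
    ┃■■■■34■■┃..═.........................┃       
    ┃■■■■■■■■┃..═.........................┃       
    ┃■■■■■■■■┃..═.........................┃       
    ┃■■■■■■■■┃..═........♣♣...............┃       
    ┃■■■■■■■■┃..═...........@~............┃       
    ┃■■■■■■■■┃♣.............~.............┃       
    ┃        ┃♣.═..............~..........┃       
    ┃        ┃.♣═...........~.............┃       
    ┃        ┃..═...........~.............┃       
    ┃        ┃..═............~............┃       
    ┗━━━━━━━━┃..═.♣.......................┃       


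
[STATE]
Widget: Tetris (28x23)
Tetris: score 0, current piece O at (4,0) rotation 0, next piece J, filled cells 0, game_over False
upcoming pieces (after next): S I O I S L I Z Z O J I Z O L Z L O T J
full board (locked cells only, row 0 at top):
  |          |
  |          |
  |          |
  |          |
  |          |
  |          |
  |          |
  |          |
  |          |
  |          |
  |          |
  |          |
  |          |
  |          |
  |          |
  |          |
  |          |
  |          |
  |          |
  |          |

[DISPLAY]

    ▓▓    │Next:            
    ▓▓    │█                
          │███              
          │                 
          │                 
          │                 
          │Score:           
          │0                
          │                 
          │                 
          │                 
          │                 
          │                 
          │                 
          │                 
          │                 
          │                 
          │                 
          │                 
          │                 
          │                 
          │                 
          │                 


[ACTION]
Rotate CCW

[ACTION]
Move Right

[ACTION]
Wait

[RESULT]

          │Next:            
     ▓▓   │█                
     ▓▓   │███              
          │                 
          │                 
          │                 
          │Score:           
          │0                
          │                 
          │                 
          │                 
          │                 
          │                 
          │                 
          │                 
          │                 
          │                 
          │                 
          │                 
          │                 
          │                 
          │                 
          │                 


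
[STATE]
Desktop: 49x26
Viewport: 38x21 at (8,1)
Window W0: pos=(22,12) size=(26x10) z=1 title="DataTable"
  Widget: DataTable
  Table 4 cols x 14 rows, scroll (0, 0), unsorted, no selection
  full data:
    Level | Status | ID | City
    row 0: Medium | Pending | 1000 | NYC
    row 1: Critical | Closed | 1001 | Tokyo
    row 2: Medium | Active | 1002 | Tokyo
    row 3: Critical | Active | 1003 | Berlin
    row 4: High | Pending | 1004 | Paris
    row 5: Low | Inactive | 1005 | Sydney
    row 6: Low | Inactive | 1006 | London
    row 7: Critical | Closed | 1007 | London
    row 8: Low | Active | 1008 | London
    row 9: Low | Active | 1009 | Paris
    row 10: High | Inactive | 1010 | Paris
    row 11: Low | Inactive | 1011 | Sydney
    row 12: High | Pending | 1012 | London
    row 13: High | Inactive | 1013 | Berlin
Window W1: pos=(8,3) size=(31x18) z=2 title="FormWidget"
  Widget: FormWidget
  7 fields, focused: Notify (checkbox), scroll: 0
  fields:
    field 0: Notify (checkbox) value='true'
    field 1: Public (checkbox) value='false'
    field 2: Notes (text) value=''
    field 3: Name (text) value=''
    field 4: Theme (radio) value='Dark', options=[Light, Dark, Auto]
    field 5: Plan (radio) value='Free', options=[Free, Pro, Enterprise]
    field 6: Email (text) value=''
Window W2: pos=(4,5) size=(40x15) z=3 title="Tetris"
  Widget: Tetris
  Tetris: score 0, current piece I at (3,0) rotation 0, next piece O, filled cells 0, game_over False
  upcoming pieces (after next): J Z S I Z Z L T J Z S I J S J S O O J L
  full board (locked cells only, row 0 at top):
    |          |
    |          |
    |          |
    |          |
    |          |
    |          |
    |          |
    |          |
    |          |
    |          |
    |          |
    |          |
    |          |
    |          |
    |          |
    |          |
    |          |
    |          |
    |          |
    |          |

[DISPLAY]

                                      
                                      
┏━━━━━━━━━━━━━━━━━━━━━━━━━━━━━┓       
┃ FormWidget                  ┃       
━━━━━━━━━━━━━━━━━━━━━━━━━━━━━━━━━━━┓  
tris                               ┃  
───────────────────────────────────┨  
       │Next:                      ┃  
       │▓▓                         ┃  
       │▓▓                         ┃  
       │                           ┃  
       │                           ┃━━
       │                           ┃  
       │Score:                     ┃──
       │0                          ┃ │
       │                           ┃─┼
       │                           ┃0│
       │                           ┃1│
━━━━━━━━━━━━━━━━━━━━━━━━━━━━━━━━━━━┛2│
┗━━━━━━━━━━━━━━━━━━━━━━━━━━━━━┛ │1003│
              ┗━━━━━━━━━━━━━━━━━━━━━━━


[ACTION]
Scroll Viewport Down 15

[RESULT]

━━━━━━━━━━━━━━━━━━━━━━━━━━━━━━━━━━━┓  
tris                               ┃  
───────────────────────────────────┨  
       │Next:                      ┃  
       │▓▓                         ┃  
       │▓▓                         ┃  
       │                           ┃  
       │                           ┃━━
       │                           ┃  
       │Score:                     ┃──
       │0                          ┃ │
       │                           ┃─┼
       │                           ┃0│
       │                           ┃1│
━━━━━━━━━━━━━━━━━━━━━━━━━━━━━━━━━━━┛2│
┗━━━━━━━━━━━━━━━━━━━━━━━━━━━━━┛ │1003│
              ┗━━━━━━━━━━━━━━━━━━━━━━━
                                      
                                      
                                      
                                      


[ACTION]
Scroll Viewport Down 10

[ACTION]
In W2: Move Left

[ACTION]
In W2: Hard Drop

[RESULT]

━━━━━━━━━━━━━━━━━━━━━━━━━━━━━━━━━━━┓  
tris                               ┃  
───────────────────────────────────┨  
       │Next:                      ┃  
       │█                          ┃  
       │███                        ┃  
       │                           ┃  
       │                           ┃━━
       │                           ┃  
       │Score:                     ┃──
       │0                          ┃ │
       │                           ┃─┼
       │                           ┃0│
███    │                           ┃1│
━━━━━━━━━━━━━━━━━━━━━━━━━━━━━━━━━━━┛2│
┗━━━━━━━━━━━━━━━━━━━━━━━━━━━━━┛ │1003│
              ┗━━━━━━━━━━━━━━━━━━━━━━━
                                      
                                      
                                      
                                      


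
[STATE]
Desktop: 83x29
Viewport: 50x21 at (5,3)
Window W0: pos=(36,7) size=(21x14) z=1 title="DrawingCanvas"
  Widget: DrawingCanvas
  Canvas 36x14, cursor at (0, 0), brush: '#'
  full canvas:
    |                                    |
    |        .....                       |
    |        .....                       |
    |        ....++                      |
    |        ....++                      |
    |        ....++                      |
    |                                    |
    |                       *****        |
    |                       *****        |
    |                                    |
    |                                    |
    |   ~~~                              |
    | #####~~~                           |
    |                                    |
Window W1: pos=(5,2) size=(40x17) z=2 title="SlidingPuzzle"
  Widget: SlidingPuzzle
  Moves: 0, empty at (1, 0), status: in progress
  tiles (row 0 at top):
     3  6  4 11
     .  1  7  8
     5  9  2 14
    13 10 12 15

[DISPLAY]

┃ SlidingPuzzle                        ┃          
┠──────────────────────────────────────┨          
┃┌────┬────┬────┬────┐                 ┃          
┃│  3 │  6 │  4 │ 11 │                 ┃          
┃├────┼────┼────┼────┤                 ┃━━━━━━━━━━
┃│    │  1 │  7 │  8 │                 ┃Canvas    
┃├────┼────┼────┼────┤                 ┃──────────
┃│  5 │  9 │  2 │ 14 │                 ┃          
┃├────┼────┼────┼────┤                 ┃.....     
┃│ 13 │ 10 │ 12 │ 15 │                 ┃.....     
┃└────┴────┴────┴────┘                 ┃....++    
┃Moves: 0                              ┃....++    
┃                                      ┃....++    
┃                                      ┃          
┃                                      ┃          
┗━━━━━━━━━━━━━━━━━━━━━━━━━━━━━━━━━━━━━━┛          
                               ┃                  
                               ┗━━━━━━━━━━━━━━━━━━
                                                  
                                                  
                                                  


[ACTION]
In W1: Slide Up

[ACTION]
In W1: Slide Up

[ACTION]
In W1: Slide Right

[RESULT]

┃ SlidingPuzzle                        ┃          
┠──────────────────────────────────────┨          
┃┌────┬────┬────┬────┐                 ┃          
┃│  3 │  6 │  4 │ 11 │                 ┃          
┃├────┼────┼────┼────┤                 ┃━━━━━━━━━━
┃│  5 │  1 │  7 │  8 │                 ┃Canvas    
┃├────┼────┼────┼────┤                 ┃──────────
┃│ 13 │  9 │  2 │ 14 │                 ┃          
┃├────┼────┼────┼────┤                 ┃.....     
┃│    │ 10 │ 12 │ 15 │                 ┃.....     
┃└────┴────┴────┴────┘                 ┃....++    
┃Moves: 2                              ┃....++    
┃                                      ┃....++    
┃                                      ┃          
┃                                      ┃          
┗━━━━━━━━━━━━━━━━━━━━━━━━━━━━━━━━━━━━━━┛          
                               ┃                  
                               ┗━━━━━━━━━━━━━━━━━━
                                                  
                                                  
                                                  


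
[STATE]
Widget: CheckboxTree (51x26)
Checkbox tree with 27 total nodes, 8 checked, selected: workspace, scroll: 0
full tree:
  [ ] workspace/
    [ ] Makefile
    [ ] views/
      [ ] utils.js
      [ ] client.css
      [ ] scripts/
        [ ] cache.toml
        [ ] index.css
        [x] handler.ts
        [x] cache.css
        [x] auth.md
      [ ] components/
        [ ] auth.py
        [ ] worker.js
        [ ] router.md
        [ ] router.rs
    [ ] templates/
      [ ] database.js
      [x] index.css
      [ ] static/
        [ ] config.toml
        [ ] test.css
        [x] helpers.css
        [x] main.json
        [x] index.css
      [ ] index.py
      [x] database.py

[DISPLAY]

>[-] workspace/                                    
   [ ] Makefile                                    
   [-] views/                                      
     [ ] utils.js                                  
     [ ] client.css                                
     [-] scripts/                                  
       [ ] cache.toml                              
       [ ] index.css                               
       [x] handler.ts                              
       [x] cache.css                               
       [x] auth.md                                 
     [ ] components/                               
       [ ] auth.py                                 
       [ ] worker.js                               
       [ ] router.md                               
       [ ] router.rs                               
   [-] templates/                                  
     [ ] database.js                               
     [x] index.css                                 
     [-] static/                                   
       [ ] config.toml                             
       [ ] test.css                                
       [x] helpers.css                             
       [x] main.json                               
       [x] index.css                               
     [ ] index.py                                  


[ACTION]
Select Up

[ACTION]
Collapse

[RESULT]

>[-] workspace/                                    
                                                   
                                                   
                                                   
                                                   
                                                   
                                                   
                                                   
                                                   
                                                   
                                                   
                                                   
                                                   
                                                   
                                                   
                                                   
                                                   
                                                   
                                                   
                                                   
                                                   
                                                   
                                                   
                                                   
                                                   
                                                   


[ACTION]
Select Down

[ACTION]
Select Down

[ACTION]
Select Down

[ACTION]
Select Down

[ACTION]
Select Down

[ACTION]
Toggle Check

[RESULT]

>[x] workspace/                                    
                                                   
                                                   
                                                   
                                                   
                                                   
                                                   
                                                   
                                                   
                                                   
                                                   
                                                   
                                                   
                                                   
                                                   
                                                   
                                                   
                                                   
                                                   
                                                   
                                                   
                                                   
                                                   
                                                   
                                                   
                                                   


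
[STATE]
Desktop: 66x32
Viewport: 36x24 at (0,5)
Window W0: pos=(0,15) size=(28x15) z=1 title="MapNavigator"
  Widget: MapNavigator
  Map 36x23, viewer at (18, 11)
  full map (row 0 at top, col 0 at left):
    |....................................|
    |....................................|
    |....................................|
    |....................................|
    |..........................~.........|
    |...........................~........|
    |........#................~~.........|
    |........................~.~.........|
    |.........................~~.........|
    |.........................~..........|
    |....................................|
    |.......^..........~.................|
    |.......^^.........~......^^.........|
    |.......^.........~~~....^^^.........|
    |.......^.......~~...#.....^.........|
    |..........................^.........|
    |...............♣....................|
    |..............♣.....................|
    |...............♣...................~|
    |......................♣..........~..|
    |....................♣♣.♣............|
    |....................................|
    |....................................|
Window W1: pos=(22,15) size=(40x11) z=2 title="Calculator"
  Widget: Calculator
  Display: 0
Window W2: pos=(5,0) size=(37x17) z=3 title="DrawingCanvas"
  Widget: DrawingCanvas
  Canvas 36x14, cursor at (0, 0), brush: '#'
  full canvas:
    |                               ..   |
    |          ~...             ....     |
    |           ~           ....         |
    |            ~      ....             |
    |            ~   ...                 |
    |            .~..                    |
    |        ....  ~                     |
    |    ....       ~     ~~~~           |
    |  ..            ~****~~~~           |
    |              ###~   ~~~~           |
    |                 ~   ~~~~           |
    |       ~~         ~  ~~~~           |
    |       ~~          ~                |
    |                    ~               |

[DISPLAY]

     ┃           ~           ....   
     ┃            ~      ....       
     ┃            ~   ...           
     ┃            .~..              
     ┃        ....  ~               
     ┃    ....       ~     ~~~~     
     ┃  ..            ~****~~~~     
     ┃              ###~   ~~~~     
     ┃                 ~   ~~~~     
     ┃       ~~         ~  ~~~~     
┏━━━━┃       ~~          ~          
┃ Map┗━━━━━━━━━━━━━━━━━━━━━━━━━━━━━━
┠─────────────────────┠─────────────
┃...#................~┃             
┃...................~.┃┌───┬───┬───┬
┃....................~┃│ 7 │ 8 │ 9 │
┃....................~┃├───┼───┼───┼
┃.....................┃│ 4 │ 5 │ 6 │
┃..^..........@.......┃├───┼───┼───┼
┃..^^.........~......^┃│ 1 │ 2 │ 3 │
┃..^.........~~~....^^┗━━━━━━━━━━━━━
┃..^.......~~...#.....^....┃        
┃.....................^....┃        
┃..........♣...............┃        


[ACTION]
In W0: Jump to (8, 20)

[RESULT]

     ┃           ~           ....   
     ┃            ~      ....       
     ┃            ~   ...           
     ┃            .~..              
     ┃        ....  ~               
     ┃    ....       ~     ~~~~     
     ┃  ..            ~****~~~~     
     ┃              ###~   ~~~~     
     ┃                 ~   ~~~~     
     ┃       ~~         ~  ~~~~     
┏━━━━┃       ~~          ~          
┃ Map┗━━━━━━━━━━━━━━━━━━━━━━━━━━━━━━
┠─────────────────────┠─────────────
┃     ................┃             
┃     ...............♣┃┌───┬───┬───┬
┃     ..............♣.┃│ 7 │ 8 │ 9 │
┃     ...............♣┃├───┼───┼───┼
┃     ................┃│ 4 │ 5 │ 6 │
┃     ........@.......┃├───┼───┼───┼
┃     ................┃│ 1 │ 2 │ 3 │
┃     ................┗━━━━━━━━━━━━━
┃                          ┃        
┃                          ┃        
┃                          ┃        


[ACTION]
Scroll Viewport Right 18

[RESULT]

           ....        ┃            
~      ....            ┃            
~   ...                ┃            
.~..                   ┃            
  ~                    ┃            
   ~     ~~~~          ┃            
    ~****~~~~          ┃            
  ###~   ~~~~          ┃            
     ~   ~~~~          ┃            
      ~  ~~~~          ┃            
       ~               ┃━━━━━━━━━━━━
━━━━━━━━━━━━━━━━━━━━━━━┛            
────┠───────────────────────────────
....┃                               
...♣┃┌───┬───┬───┬───┐              
..♣.┃│ 7 │ 8 │ 9 │ ÷ │              
...♣┃├───┼───┼───┼───┤              
....┃│ 4 │ 5 │ 6 │ × │              
....┃├───┼───┼───┼───┤              
....┃│ 1 │ 2 │ 3 │ - │              
....┗━━━━━━━━━━━━━━━━━━━━━━━━━━━━━━━
         ┃                          
         ┃                          
         ┃                          


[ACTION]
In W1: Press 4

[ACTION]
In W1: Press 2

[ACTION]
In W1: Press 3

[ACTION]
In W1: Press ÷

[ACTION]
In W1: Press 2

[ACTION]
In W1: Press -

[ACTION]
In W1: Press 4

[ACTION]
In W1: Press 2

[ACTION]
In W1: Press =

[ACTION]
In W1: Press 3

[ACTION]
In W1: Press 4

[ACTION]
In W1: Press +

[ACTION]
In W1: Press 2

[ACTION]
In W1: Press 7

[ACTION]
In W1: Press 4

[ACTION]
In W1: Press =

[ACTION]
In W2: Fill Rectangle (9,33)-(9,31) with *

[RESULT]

           ....        ┃            
~      ....            ┃            
~   ...                ┃            
.~..                   ┃            
  ~                    ┃            
   ~     ~~~~          ┃            
    ~****~~~~          ┃            
  ###~   ~~~~      *** ┃            
     ~   ~~~~          ┃            
      ~  ~~~~          ┃            
       ~               ┃━━━━━━━━━━━━
━━━━━━━━━━━━━━━━━━━━━━━┛            
────┠───────────────────────────────
....┃                               
...♣┃┌───┬───┬───┬───┐              
..♣.┃│ 7 │ 8 │ 9 │ ÷ │              
...♣┃├───┼───┼───┼───┤              
....┃│ 4 │ 5 │ 6 │ × │              
....┃├───┼───┼───┼───┤              
....┃│ 1 │ 2 │ 3 │ - │              
....┗━━━━━━━━━━━━━━━━━━━━━━━━━━━━━━━
         ┃                          
         ┃                          
         ┃                          
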